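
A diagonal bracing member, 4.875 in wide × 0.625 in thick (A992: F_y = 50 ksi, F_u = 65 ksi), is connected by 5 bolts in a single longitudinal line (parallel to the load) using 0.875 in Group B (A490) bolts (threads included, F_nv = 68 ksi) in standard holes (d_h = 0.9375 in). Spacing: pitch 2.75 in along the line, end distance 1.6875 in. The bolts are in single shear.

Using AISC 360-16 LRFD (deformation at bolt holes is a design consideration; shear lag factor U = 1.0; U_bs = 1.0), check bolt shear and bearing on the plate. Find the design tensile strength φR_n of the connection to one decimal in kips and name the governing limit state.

Bolt shear: A_b = π(0.875)²/4 = 0.60132 in². φR_n = 0.75 × 68 × 0.60132 × 5 × 1 = 153.3 kips.
Bearing (0.625 in plate, F_u = 65 ksi): end bolts L_c = 1.6875 − 0.9375/2 = 1.21875, R_n = min(1.2×1.21875×0.625×65, 2.4×0.875×0.625×65) = 59.414 kips/bolt; interior L_c = 2.75 − 0.9375 = 1.8125, R_n = 85.313 kips/bolt. φR_n = 0.75 × (1×59.414 + 4×85.313) = 300.5 kips.
Governing: min(153.3, 300.5) = 153.3 kips → bolt shear.

153.3 kips (bolt shear governs)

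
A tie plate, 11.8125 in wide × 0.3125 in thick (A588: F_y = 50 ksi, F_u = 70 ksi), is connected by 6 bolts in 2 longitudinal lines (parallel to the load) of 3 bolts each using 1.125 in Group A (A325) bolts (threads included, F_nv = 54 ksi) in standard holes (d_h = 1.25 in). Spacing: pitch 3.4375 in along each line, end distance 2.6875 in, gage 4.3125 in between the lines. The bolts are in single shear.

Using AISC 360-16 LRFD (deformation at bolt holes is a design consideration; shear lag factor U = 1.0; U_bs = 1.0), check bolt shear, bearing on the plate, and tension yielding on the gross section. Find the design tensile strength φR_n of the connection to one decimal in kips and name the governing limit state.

Bolt shear: A_b = π(1.125)²/4 = 0.99402 in². φR_n = 0.75 × 54 × 0.99402 × 6 × 1 = 241.5 kips.
Bearing (0.3125 in plate, F_u = 70 ksi): end bolts L_c = 2.6875 − 1.25/2 = 2.0625, R_n = min(1.2×2.0625×0.3125×70, 2.4×1.125×0.3125×70) = 54.141 kips/bolt; interior L_c = 3.4375 − 1.25 = 2.1875, R_n = 57.422 kips/bolt. φR_n = 0.75 × (2×54.141 + 4×57.422) = 253.5 kips.
Tension yield (gross): A_g = 11.8125×0.3125 = 3.6914 in². φR_n = 0.90 × 50 × 3.6914 = 166.1 kips.
Governing: min(241.5, 253.5, 166.1) = 166.1 kips → gross-section yield.

166.1 kips (gross-section yield governs)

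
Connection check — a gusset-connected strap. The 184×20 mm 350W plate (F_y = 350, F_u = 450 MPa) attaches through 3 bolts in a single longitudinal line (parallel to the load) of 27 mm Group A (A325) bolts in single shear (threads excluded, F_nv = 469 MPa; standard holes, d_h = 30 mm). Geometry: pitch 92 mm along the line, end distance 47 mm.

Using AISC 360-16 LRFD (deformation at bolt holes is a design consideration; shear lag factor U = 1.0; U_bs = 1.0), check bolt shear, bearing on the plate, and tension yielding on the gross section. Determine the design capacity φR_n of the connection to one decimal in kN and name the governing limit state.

604.2 kN (bolt shear governs)

Bolt shear: A_b = π(27)²/4 = 572.56 mm². φR_n = 0.75 × 469 × 572.56 × 3 × 1 = 604.2 kN.
Bearing (20 mm plate, F_u = 450 MPa): end bolts L_c = 47 − 30/2 = 32, R_n = min(1.2×32×20×450, 2.4×27×20×450) = 345.6 kN/bolt; interior L_c = 92 − 30 = 62, R_n = 583.2 kN/bolt. φR_n = 0.75 × (1×345.6 + 2×583.2) = 1134.0 kN.
Tension yield (gross): A_g = 184×20 = 3680 mm². φR_n = 0.90 × 350 × 3680 = 1159.2 kN.
Governing: min(604.2, 1134.0, 1159.2) = 604.2 kN → bolt shear.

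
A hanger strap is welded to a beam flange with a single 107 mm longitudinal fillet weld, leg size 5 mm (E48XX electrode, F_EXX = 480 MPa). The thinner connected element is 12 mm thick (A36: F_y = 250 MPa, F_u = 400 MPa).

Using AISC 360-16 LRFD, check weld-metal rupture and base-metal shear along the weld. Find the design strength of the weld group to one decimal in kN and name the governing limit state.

Weld metal: throat = 0.707×5 = 3.535 mm, L = 107 mm. φR_n = 0.75 × 0.6 × 480 × 3.535 × 107 = 81.7 kN.
Base metal shear (12 mm plate): yield φR_n = 1.0×0.6×250×12×107 = 192.6 kN; rupture φR_n = 0.75×0.6×400×12×107 = 231.1 kN; take 192.6 kN (yield).
Governing: min(81.7, 192.6) = 81.7 kN → weld metal.

81.7 kN (weld metal governs)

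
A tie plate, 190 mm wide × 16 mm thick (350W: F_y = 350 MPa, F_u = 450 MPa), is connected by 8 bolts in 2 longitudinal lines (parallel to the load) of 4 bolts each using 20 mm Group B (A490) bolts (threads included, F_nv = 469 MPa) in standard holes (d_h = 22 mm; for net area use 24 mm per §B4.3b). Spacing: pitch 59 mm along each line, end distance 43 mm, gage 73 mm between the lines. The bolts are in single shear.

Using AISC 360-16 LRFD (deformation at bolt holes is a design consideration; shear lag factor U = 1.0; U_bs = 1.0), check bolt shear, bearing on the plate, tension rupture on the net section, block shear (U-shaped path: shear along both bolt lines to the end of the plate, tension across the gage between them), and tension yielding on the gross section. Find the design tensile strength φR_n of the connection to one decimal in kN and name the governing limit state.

Bolt shear: A_b = π(20)²/4 = 314.16 mm². φR_n = 0.75 × 469 × 314.16 × 8 × 1 = 884.0 kN.
Bearing (16 mm plate, F_u = 450 MPa): end bolts L_c = 43 − 22/2 = 32, R_n = min(1.2×32×16×450, 2.4×20×16×450) = 276.48 kN/bolt; interior L_c = 59 − 22 = 37, R_n = 319.68 kN/bolt. φR_n = 0.75 × (2×276.48 + 6×319.68) = 1853.3 kN.
Tension rupture (net): A_n = (190 − 2×24)×16 = 2272 mm² (U = 1.0, A_e = A_n). φR_n = 0.75 × 450 × 2272 = 766.8 kN.
Block shear: shear path 2×[43+3×59] = 2×220 mm, A_gv = 7040, A_nv = 2×(220 − 3.5×24)×16 = 4352 mm²; tension across gage: (73 − 1×24)×16 = 784 mm². R_n = min(0.6×450×4352, 0.6×350×7040) + 1.0×450×784 = min(1175, 1478.4) + 352.8 = 1527.8 kN. φR_n = 0.75 × 1527.8 = 1145.9 kN.
Tension yield (gross): A_g = 190×16 = 3040 mm². φR_n = 0.90 × 350 × 3040 = 957.6 kN.
Governing: min(884.0, 1853.3, 766.8, 1145.9, 957.6) = 766.8 kN → net-section rupture.

766.8 kN (net-section rupture governs)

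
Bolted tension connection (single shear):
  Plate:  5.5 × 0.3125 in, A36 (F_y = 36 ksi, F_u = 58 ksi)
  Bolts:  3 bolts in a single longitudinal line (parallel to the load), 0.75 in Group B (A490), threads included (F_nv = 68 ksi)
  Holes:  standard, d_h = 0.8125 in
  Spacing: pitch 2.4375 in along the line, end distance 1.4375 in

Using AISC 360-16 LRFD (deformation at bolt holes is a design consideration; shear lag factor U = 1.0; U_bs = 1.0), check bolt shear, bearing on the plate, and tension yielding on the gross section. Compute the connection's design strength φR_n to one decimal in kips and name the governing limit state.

55.7 kips (gross-section yield governs)

Bolt shear: A_b = π(0.75)²/4 = 0.44179 in². φR_n = 0.75 × 68 × 0.44179 × 3 × 1 = 67.6 kips.
Bearing (0.3125 in plate, F_u = 58 ksi): end bolts L_c = 1.4375 − 0.8125/2 = 1.03125, R_n = min(1.2×1.03125×0.3125×58, 2.4×0.75×0.3125×58) = 22.43 kips/bolt; interior L_c = 2.4375 − 0.8125 = 1.625, R_n = 32.625 kips/bolt. φR_n = 0.75 × (1×22.43 + 2×32.625) = 65.8 kips.
Tension yield (gross): A_g = 5.5×0.3125 = 1.7188 in². φR_n = 0.90 × 36 × 1.7188 = 55.7 kips.
Governing: min(67.6, 65.8, 55.7) = 55.7 kips → gross-section yield.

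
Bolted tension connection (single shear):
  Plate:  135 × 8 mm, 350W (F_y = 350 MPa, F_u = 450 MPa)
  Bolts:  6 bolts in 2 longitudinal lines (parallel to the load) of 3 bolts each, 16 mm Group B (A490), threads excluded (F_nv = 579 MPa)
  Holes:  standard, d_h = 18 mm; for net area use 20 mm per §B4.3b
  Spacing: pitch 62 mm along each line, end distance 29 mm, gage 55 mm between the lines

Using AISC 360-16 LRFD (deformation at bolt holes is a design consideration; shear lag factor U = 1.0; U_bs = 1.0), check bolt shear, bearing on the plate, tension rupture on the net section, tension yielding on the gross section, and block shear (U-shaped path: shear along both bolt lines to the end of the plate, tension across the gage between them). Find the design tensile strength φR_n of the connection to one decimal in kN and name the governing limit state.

Bolt shear: A_b = π(16)²/4 = 201.06 mm². φR_n = 0.75 × 579 × 201.06 × 6 × 1 = 523.9 kN.
Bearing (8 mm plate, F_u = 450 MPa): end bolts L_c = 29 − 18/2 = 20, R_n = min(1.2×20×8×450, 2.4×16×8×450) = 86.4 kN/bolt; interior L_c = 62 − 18 = 44, R_n = 138.24 kN/bolt. φR_n = 0.75 × (2×86.4 + 4×138.24) = 544.3 kN.
Tension rupture (net): A_n = (135 − 2×20)×8 = 760 mm² (U = 1.0, A_e = A_n). φR_n = 0.75 × 450 × 760 = 256.5 kN.
Tension yield (gross): A_g = 135×8 = 1080 mm². φR_n = 0.90 × 350 × 1080 = 340.2 kN.
Block shear: shear path 2×[29+2×62] = 2×153 mm, A_gv = 2448, A_nv = 2×(153 − 2.5×20)×8 = 1648 mm²; tension across gage: (55 − 1×20)×8 = 280 mm². R_n = min(0.6×450×1648, 0.6×350×2448) + 1.0×450×280 = min(444.96, 514.08) + 126 = 570.96 kN. φR_n = 0.75 × 570.96 = 428.2 kN.
Governing: min(523.9, 544.3, 256.5, 340.2, 428.2) = 256.5 kN → net-section rupture.

256.5 kN (net-section rupture governs)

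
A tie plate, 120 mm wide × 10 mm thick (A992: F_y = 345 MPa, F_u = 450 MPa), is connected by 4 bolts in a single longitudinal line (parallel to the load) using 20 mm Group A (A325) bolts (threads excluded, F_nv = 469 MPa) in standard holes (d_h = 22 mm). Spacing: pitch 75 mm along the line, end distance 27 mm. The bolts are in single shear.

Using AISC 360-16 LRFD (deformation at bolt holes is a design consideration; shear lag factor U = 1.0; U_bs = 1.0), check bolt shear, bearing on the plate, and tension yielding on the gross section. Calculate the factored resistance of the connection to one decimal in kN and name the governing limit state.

Bolt shear: A_b = π(20)²/4 = 314.16 mm². φR_n = 0.75 × 469 × 314.16 × 4 × 1 = 442.0 kN.
Bearing (10 mm plate, F_u = 450 MPa): end bolts L_c = 27 − 22/2 = 16, R_n = min(1.2×16×10×450, 2.4×20×10×450) = 86.4 kN/bolt; interior L_c = 75 − 22 = 53, R_n = 216 kN/bolt. φR_n = 0.75 × (1×86.4 + 3×216) = 550.8 kN.
Tension yield (gross): A_g = 120×10 = 1200 mm². φR_n = 0.90 × 345 × 1200 = 372.6 kN.
Governing: min(442.0, 550.8, 372.6) = 372.6 kN → gross-section yield.

372.6 kN (gross-section yield governs)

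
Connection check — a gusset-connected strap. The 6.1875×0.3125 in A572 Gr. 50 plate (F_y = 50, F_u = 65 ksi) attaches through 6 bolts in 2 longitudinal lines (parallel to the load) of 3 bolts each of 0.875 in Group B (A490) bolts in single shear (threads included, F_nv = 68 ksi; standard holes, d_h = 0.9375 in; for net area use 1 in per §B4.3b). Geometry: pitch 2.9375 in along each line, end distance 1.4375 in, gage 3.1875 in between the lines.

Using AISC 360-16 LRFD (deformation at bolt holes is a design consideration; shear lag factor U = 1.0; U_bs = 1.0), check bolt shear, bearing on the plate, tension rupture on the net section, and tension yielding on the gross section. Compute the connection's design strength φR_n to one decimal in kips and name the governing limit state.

Bolt shear: A_b = π(0.875)²/4 = 0.60132 in². φR_n = 0.75 × 68 × 0.60132 × 6 × 1 = 184.0 kips.
Bearing (0.3125 in plate, F_u = 65 ksi): end bolts L_c = 1.4375 − 0.9375/2 = 0.96875, R_n = min(1.2×0.96875×0.3125×65, 2.4×0.875×0.3125×65) = 23.613 kips/bolt; interior L_c = 2.9375 − 0.9375 = 2, R_n = 42.656 kips/bolt. φR_n = 0.75 × (2×23.613 + 4×42.656) = 163.4 kips.
Tension rupture (net): A_n = (6.1875 − 2×1)×0.3125 = 1.3086 in² (U = 1.0, A_e = A_n). φR_n = 0.75 × 65 × 1.3086 = 63.8 kips.
Tension yield (gross): A_g = 6.1875×0.3125 = 1.9336 in². φR_n = 0.90 × 50 × 1.9336 = 87.0 kips.
Governing: min(184.0, 163.4, 63.8, 87.0) = 63.8 kips → net-section rupture.

63.8 kips (net-section rupture governs)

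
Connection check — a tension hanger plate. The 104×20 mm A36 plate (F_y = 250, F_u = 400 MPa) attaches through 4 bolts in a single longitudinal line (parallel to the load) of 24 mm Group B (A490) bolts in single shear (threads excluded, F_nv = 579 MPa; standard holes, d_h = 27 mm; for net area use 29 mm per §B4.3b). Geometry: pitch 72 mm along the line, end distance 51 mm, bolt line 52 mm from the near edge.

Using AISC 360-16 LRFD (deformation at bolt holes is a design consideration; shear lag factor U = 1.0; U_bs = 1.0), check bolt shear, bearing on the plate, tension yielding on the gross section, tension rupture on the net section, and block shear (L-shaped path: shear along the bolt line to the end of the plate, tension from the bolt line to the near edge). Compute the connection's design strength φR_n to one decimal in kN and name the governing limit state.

Bolt shear: A_b = π(24)²/4 = 452.39 mm². φR_n = 0.75 × 579 × 452.39 × 4 × 1 = 785.8 kN.
Bearing (20 mm plate, F_u = 400 MPa): end bolts L_c = 51 − 27/2 = 37.5, R_n = min(1.2×37.5×20×400, 2.4×24×20×400) = 360 kN/bolt; interior L_c = 72 − 27 = 45, R_n = 432 kN/bolt. φR_n = 0.75 × (1×360 + 3×432) = 1242.0 kN.
Tension yield (gross): A_g = 104×20 = 2080 mm². φR_n = 0.90 × 250 × 2080 = 468.0 kN.
Tension rupture (net): A_n = (104 − 1×29)×20 = 1500 mm² (U = 1.0, A_e = A_n). φR_n = 0.75 × 400 × 1500 = 450.0 kN.
Block shear: shear path 1×[51+3×72] = 1×267 mm, A_gv = 5340, A_nv = 1×(267 − 3.5×29)×20 = 3310 mm²; tension to near edge: (52 − 0.5×29)×20 = 750 mm². R_n = min(0.6×400×3310, 0.6×250×5340) + 1.0×400×750 = min(794.4, 801) + 300 = 1094.4 kN. φR_n = 0.75 × 1094.4 = 820.8 kN.
Governing: min(785.8, 1242.0, 468.0, 450.0, 820.8) = 450.0 kN → net-section rupture.

450.0 kN (net-section rupture governs)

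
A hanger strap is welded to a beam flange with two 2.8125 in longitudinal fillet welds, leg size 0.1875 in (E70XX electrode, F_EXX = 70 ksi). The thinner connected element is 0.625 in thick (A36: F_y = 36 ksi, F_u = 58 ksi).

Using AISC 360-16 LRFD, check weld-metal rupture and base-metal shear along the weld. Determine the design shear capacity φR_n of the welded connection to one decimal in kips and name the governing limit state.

23.5 kips (weld metal governs)

Weld metal: throat = 0.707×0.1875 = 0.13256 in, L = 2×2.8125 = 5.625 in. φR_n = 0.75 × 0.6 × 70 × 0.13256 × 5.625 = 23.5 kips.
Base metal shear (0.625 in plate): yield φR_n = 1.0×0.6×36×0.625×5.625 = 75.9 kips; rupture φR_n = 0.75×0.6×58×0.625×5.625 = 91.8 kips; take 75.9 kips (yield).
Governing: min(23.5, 75.9) = 23.5 kips → weld metal.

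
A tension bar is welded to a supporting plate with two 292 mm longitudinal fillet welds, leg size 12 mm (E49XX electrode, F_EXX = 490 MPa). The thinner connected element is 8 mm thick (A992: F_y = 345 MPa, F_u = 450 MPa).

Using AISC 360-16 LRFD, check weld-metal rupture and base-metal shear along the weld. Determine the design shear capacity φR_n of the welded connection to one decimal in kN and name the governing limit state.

946.1 kN (base-metal shear governs)

Weld metal: throat = 0.707×12 = 8.484 mm, L = 2×292 = 584 mm. φR_n = 0.75 × 0.6 × 490 × 8.484 × 584 = 1092.5 kN.
Base metal shear (8 mm plate): yield φR_n = 1.0×0.6×345×8×584 = 967.1 kN; rupture φR_n = 0.75×0.6×450×8×584 = 946.1 kN; take 946.1 kN (rupture).
Governing: min(1092.5, 946.1) = 946.1 kN → base-metal shear.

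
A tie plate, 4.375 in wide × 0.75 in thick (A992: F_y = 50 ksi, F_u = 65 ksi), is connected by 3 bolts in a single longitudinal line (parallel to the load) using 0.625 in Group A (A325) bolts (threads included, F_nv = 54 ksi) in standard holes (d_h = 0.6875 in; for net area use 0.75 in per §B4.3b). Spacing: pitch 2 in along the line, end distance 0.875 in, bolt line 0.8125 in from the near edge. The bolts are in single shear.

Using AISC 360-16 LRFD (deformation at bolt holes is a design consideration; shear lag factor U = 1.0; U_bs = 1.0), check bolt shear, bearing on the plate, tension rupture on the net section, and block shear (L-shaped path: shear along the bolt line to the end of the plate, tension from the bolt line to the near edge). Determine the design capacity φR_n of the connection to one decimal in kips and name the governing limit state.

Bolt shear: A_b = π(0.625)²/4 = 0.3068 in². φR_n = 0.75 × 54 × 0.3068 × 3 × 1 = 37.3 kips.
Bearing (0.75 in plate, F_u = 65 ksi): end bolts L_c = 0.875 − 0.6875/2 = 0.53125, R_n = min(1.2×0.53125×0.75×65, 2.4×0.625×0.75×65) = 31.078 kips/bolt; interior L_c = 2 − 0.6875 = 1.3125, R_n = 73.125 kips/bolt. φR_n = 0.75 × (1×31.078 + 2×73.125) = 133.0 kips.
Tension rupture (net): A_n = (4.375 − 1×0.75)×0.75 = 2.7188 in² (U = 1.0, A_e = A_n). φR_n = 0.75 × 65 × 2.7188 = 132.5 kips.
Block shear: shear path 1×[0.875+2×2] = 1×4.875 in, A_gv = 3.6563, A_nv = 1×(4.875 − 2.5×0.75)×0.75 = 2.25 in²; tension to near edge: (0.8125 − 0.5×0.75)×0.75 = 0.32813 in². R_n = min(0.6×65×2.25, 0.6×50×3.6563) + 1.0×65×0.32813 = min(87.75, 109.69) + 21.328 = 109.08 kips. φR_n = 0.75 × 109.08 = 81.8 kips.
Governing: min(37.3, 133.0, 132.5, 81.8) = 37.3 kips → bolt shear.

37.3 kips (bolt shear governs)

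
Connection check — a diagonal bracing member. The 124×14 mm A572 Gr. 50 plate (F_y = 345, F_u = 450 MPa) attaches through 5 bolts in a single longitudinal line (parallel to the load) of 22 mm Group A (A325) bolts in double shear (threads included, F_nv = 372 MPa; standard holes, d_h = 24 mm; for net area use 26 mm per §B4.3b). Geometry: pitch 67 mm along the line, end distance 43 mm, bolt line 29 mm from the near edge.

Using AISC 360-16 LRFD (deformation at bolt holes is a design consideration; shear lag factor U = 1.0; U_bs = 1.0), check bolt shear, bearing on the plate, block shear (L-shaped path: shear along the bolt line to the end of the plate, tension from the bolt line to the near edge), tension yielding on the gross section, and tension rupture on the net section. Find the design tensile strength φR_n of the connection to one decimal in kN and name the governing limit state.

463.1 kN (net-section rupture governs)

Bolt shear: A_b = π(22)²/4 = 380.13 mm². φR_n = 0.75 × 372 × 380.13 × 5 × 2 = 1060.6 kN.
Bearing (14 mm plate, F_u = 450 MPa): end bolts L_c = 43 − 24/2 = 31, R_n = min(1.2×31×14×450, 2.4×22×14×450) = 234.36 kN/bolt; interior L_c = 67 − 24 = 43, R_n = 325.08 kN/bolt. φR_n = 0.75 × (1×234.36 + 4×325.08) = 1151.0 kN.
Block shear: shear path 1×[43+4×67] = 1×311 mm, A_gv = 4354, A_nv = 1×(311 − 4.5×26)×14 = 2716 mm²; tension to near edge: (29 − 0.5×26)×14 = 224 mm². R_n = min(0.6×450×2716, 0.6×345×4354) + 1.0×450×224 = min(733.32, 901.28) + 100.8 = 834.12 kN. φR_n = 0.75 × 834.12 = 625.6 kN.
Tension yield (gross): A_g = 124×14 = 1736 mm². φR_n = 0.90 × 345 × 1736 = 539.0 kN.
Tension rupture (net): A_n = (124 − 1×26)×14 = 1372 mm² (U = 1.0, A_e = A_n). φR_n = 0.75 × 450 × 1372 = 463.1 kN.
Governing: min(1060.6, 1151.0, 625.6, 539.0, 463.1) = 463.1 kN → net-section rupture.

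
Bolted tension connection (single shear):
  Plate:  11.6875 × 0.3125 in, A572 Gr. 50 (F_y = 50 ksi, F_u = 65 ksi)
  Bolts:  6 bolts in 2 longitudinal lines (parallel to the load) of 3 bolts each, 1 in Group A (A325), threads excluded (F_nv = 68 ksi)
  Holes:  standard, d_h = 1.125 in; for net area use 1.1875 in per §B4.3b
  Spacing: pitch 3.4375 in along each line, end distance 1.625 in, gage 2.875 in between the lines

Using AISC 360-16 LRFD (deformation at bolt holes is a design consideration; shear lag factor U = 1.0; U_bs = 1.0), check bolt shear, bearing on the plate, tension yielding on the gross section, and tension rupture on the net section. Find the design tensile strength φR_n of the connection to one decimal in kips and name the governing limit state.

Bolt shear: A_b = π(1)²/4 = 0.7854 in². φR_n = 0.75 × 68 × 0.7854 × 6 × 1 = 240.3 kips.
Bearing (0.3125 in plate, F_u = 65 ksi): end bolts L_c = 1.625 − 1.125/2 = 1.0625, R_n = min(1.2×1.0625×0.3125×65, 2.4×1×0.3125×65) = 25.898 kips/bolt; interior L_c = 3.4375 − 1.125 = 2.3125, R_n = 48.75 kips/bolt. φR_n = 0.75 × (2×25.898 + 4×48.75) = 185.1 kips.
Tension yield (gross): A_g = 11.6875×0.3125 = 3.6523 in². φR_n = 0.90 × 50 × 3.6523 = 164.4 kips.
Tension rupture (net): A_n = (11.6875 − 2×1.1875)×0.3125 = 2.9102 in² (U = 1.0, A_e = A_n). φR_n = 0.75 × 65 × 2.9102 = 141.9 kips.
Governing: min(240.3, 185.1, 164.4, 141.9) = 141.9 kips → net-section rupture.

141.9 kips (net-section rupture governs)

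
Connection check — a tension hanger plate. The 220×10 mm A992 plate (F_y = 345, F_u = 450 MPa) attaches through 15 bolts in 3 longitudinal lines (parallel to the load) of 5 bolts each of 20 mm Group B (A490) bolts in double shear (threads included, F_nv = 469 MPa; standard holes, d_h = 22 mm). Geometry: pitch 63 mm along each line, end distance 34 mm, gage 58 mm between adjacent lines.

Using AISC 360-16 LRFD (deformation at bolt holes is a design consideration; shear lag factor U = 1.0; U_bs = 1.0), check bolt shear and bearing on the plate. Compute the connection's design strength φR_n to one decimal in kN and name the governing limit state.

2223.5 kN (bearing governs)

Bolt shear: A_b = π(20)²/4 = 314.16 mm². φR_n = 0.75 × 469 × 314.16 × 15 × 2 = 3315.2 kN.
Bearing (10 mm plate, F_u = 450 MPa): end bolts L_c = 34 − 22/2 = 23, R_n = min(1.2×23×10×450, 2.4×20×10×450) = 124.2 kN/bolt; interior L_c = 63 − 22 = 41, R_n = 216 kN/bolt. φR_n = 0.75 × (3×124.2 + 12×216) = 2223.5 kN.
Governing: min(3315.2, 2223.5) = 2223.5 kN → bearing.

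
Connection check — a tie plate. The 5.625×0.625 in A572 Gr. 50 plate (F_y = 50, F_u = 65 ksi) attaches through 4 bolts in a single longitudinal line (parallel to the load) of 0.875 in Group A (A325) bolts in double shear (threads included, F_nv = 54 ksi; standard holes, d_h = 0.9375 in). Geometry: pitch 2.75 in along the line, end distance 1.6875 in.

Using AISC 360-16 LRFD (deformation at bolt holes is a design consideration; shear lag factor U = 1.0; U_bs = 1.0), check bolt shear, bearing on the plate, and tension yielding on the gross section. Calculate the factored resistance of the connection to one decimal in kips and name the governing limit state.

Bolt shear: A_b = π(0.875)²/4 = 0.60132 in². φR_n = 0.75 × 54 × 0.60132 × 4 × 2 = 194.8 kips.
Bearing (0.625 in plate, F_u = 65 ksi): end bolts L_c = 1.6875 − 0.9375/2 = 1.21875, R_n = min(1.2×1.21875×0.625×65, 2.4×0.875×0.625×65) = 59.414 kips/bolt; interior L_c = 2.75 − 0.9375 = 1.8125, R_n = 85.313 kips/bolt. φR_n = 0.75 × (1×59.414 + 3×85.313) = 236.5 kips.
Tension yield (gross): A_g = 5.625×0.625 = 3.5156 in². φR_n = 0.90 × 50 × 3.5156 = 158.2 kips.
Governing: min(194.8, 236.5, 158.2) = 158.2 kips → gross-section yield.

158.2 kips (gross-section yield governs)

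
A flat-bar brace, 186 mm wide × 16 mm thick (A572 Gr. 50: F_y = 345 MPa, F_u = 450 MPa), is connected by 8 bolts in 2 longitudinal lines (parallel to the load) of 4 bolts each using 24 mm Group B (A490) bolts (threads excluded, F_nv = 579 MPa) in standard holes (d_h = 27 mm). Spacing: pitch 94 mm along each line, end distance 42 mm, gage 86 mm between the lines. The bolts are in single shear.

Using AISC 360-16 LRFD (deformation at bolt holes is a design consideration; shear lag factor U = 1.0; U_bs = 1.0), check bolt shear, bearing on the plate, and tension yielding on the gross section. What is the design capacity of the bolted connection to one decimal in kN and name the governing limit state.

Bolt shear: A_b = π(24)²/4 = 452.39 mm². φR_n = 0.75 × 579 × 452.39 × 8 × 1 = 1571.6 kN.
Bearing (16 mm plate, F_u = 450 MPa): end bolts L_c = 42 − 27/2 = 28.5, R_n = min(1.2×28.5×16×450, 2.4×24×16×450) = 246.24 kN/bolt; interior L_c = 94 − 27 = 67, R_n = 414.72 kN/bolt. φR_n = 0.75 × (2×246.24 + 6×414.72) = 2235.6 kN.
Tension yield (gross): A_g = 186×16 = 2976 mm². φR_n = 0.90 × 345 × 2976 = 924.0 kN.
Governing: min(1571.6, 2235.6, 924.0) = 924.0 kN → gross-section yield.

924.0 kN (gross-section yield governs)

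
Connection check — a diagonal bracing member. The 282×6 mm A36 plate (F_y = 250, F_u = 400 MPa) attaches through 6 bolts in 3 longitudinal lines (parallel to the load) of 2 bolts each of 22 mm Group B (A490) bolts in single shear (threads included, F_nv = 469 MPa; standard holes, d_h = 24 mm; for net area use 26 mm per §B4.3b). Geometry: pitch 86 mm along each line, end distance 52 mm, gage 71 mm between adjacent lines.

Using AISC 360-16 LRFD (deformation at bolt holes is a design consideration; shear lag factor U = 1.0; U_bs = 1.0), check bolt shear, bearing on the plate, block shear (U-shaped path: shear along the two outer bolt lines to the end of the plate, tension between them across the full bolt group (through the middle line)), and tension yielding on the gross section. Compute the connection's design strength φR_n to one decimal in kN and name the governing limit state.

Bolt shear: A_b = π(22)²/4 = 380.13 mm². φR_n = 0.75 × 469 × 380.13 × 6 × 1 = 802.3 kN.
Bearing (6 mm plate, F_u = 400 MPa): end bolts L_c = 52 − 24/2 = 40, R_n = min(1.2×40×6×400, 2.4×22×6×400) = 115.2 kN/bolt; interior L_c = 86 − 24 = 62, R_n = 126.72 kN/bolt. φR_n = 0.75 × (3×115.2 + 3×126.72) = 544.3 kN.
Block shear: shear path 2×[52+1×86] = 2×138 mm, A_gv = 1656, A_nv = 2×(138 − 1.5×26)×6 = 1188 mm²; tension across gage: (142 − 2×26)×6 = 540 mm². R_n = min(0.6×400×1188, 0.6×250×1656) + 1.0×400×540 = min(285.12, 248.4) + 216 = 464.4 kN. φR_n = 0.75 × 464.4 = 348.3 kN.
Tension yield (gross): A_g = 282×6 = 1692 mm². φR_n = 0.90 × 250 × 1692 = 380.7 kN.
Governing: min(802.3, 544.3, 348.3, 380.7) = 348.3 kN → block shear.

348.3 kN (block shear governs)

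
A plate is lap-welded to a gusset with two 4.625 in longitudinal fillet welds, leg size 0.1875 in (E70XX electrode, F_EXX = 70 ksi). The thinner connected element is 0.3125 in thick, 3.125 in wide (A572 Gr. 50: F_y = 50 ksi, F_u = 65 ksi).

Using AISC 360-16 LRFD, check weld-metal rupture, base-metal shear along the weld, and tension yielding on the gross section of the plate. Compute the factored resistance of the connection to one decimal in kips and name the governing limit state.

38.6 kips (weld metal governs)

Weld metal: throat = 0.707×0.1875 = 0.13256 in, L = 2×4.625 = 9.25 in. φR_n = 0.75 × 0.6 × 70 × 0.13256 × 9.25 = 38.6 kips.
Base metal shear (0.3125 in plate): yield φR_n = 1.0×0.6×50×0.3125×9.25 = 86.7 kips; rupture φR_n = 0.75×0.6×65×0.3125×9.25 = 84.6 kips; take 84.6 kips (rupture).
Tension yield (gross): A_g = 3.125×0.3125 = 0.97656 in². φR_n = 0.90 × 50 × 0.97656 = 43.9 kips.
Governing: min(38.6, 84.6, 43.9) = 38.6 kips → weld metal.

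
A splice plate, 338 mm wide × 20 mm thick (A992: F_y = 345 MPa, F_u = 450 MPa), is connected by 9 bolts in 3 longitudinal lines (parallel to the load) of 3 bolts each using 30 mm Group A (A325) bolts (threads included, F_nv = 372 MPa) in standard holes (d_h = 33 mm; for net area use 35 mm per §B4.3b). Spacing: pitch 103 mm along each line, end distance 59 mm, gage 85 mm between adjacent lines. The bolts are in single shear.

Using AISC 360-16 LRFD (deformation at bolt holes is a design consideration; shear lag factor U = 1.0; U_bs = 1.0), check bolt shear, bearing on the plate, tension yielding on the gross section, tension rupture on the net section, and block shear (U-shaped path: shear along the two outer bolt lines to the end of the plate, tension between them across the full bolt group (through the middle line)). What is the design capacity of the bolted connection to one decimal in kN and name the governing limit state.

1572.8 kN (net-section rupture governs)

Bolt shear: A_b = π(30)²/4 = 706.86 mm². φR_n = 0.75 × 372 × 706.86 × 9 × 1 = 1774.9 kN.
Bearing (20 mm plate, F_u = 450 MPa): end bolts L_c = 59 − 33/2 = 42.5, R_n = min(1.2×42.5×20×450, 2.4×30×20×450) = 459 kN/bolt; interior L_c = 103 − 33 = 70, R_n = 648 kN/bolt. φR_n = 0.75 × (3×459 + 6×648) = 3948.8 kN.
Tension yield (gross): A_g = 338×20 = 6760 mm². φR_n = 0.90 × 345 × 6760 = 2099.0 kN.
Tension rupture (net): A_n = (338 − 3×35)×20 = 4660 mm² (U = 1.0, A_e = A_n). φR_n = 0.75 × 450 × 4660 = 1572.8 kN.
Block shear: shear path 2×[59+2×103] = 2×265 mm, A_gv = 10600, A_nv = 2×(265 − 2.5×35)×20 = 7100 mm²; tension across gage: (170 − 2×35)×20 = 2000 mm². R_n = min(0.6×450×7100, 0.6×345×10600) + 1.0×450×2000 = min(1917, 2194.2) + 900 = 2817 kN. φR_n = 0.75 × 2817 = 2112.8 kN.
Governing: min(1774.9, 3948.8, 2099.0, 1572.8, 2112.8) = 1572.8 kN → net-section rupture.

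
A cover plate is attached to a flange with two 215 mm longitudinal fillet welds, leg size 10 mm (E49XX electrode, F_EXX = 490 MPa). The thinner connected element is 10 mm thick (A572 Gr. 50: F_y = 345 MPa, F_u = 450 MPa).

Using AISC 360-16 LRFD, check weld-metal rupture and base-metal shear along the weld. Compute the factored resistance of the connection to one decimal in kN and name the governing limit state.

670.3 kN (weld metal governs)

Weld metal: throat = 0.707×10 = 7.07 mm, L = 2×215 = 430 mm. φR_n = 0.75 × 0.6 × 490 × 7.07 × 430 = 670.3 kN.
Base metal shear (10 mm plate): yield φR_n = 1.0×0.6×345×10×430 = 890.1 kN; rupture φR_n = 0.75×0.6×450×10×430 = 870.8 kN; take 870.8 kN (rupture).
Governing: min(670.3, 870.8) = 670.3 kN → weld metal.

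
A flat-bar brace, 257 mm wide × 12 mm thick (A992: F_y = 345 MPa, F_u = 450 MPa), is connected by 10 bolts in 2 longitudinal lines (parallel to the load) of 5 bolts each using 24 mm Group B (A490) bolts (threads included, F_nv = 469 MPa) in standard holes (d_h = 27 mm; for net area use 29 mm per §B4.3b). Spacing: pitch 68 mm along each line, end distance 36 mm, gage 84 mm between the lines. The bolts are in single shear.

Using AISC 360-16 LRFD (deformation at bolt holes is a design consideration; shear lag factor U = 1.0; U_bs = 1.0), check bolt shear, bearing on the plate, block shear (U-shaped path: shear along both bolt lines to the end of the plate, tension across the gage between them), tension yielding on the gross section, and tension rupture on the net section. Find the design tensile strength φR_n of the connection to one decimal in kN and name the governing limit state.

806.0 kN (net-section rupture governs)

Bolt shear: A_b = π(24)²/4 = 452.39 mm². φR_n = 0.75 × 469 × 452.39 × 10 × 1 = 1591.3 kN.
Bearing (12 mm plate, F_u = 450 MPa): end bolts L_c = 36 − 27/2 = 22.5, R_n = min(1.2×22.5×12×450, 2.4×24×12×450) = 145.8 kN/bolt; interior L_c = 68 − 27 = 41, R_n = 265.68 kN/bolt. φR_n = 0.75 × (2×145.8 + 8×265.68) = 1812.8 kN.
Block shear: shear path 2×[36+4×68] = 2×308 mm, A_gv = 7392, A_nv = 2×(308 − 4.5×29)×12 = 4260 mm²; tension across gage: (84 − 1×29)×12 = 660 mm². R_n = min(0.6×450×4260, 0.6×345×7392) + 1.0×450×660 = min(1150.2, 1530.1) + 297 = 1447.2 kN. φR_n = 0.75 × 1447.2 = 1085.4 kN.
Tension yield (gross): A_g = 257×12 = 3084 mm². φR_n = 0.90 × 345 × 3084 = 957.6 kN.
Tension rupture (net): A_n = (257 − 2×29)×12 = 2388 mm² (U = 1.0, A_e = A_n). φR_n = 0.75 × 450 × 2388 = 806.0 kN.
Governing: min(1591.3, 1812.8, 1085.4, 957.6, 806.0) = 806.0 kN → net-section rupture.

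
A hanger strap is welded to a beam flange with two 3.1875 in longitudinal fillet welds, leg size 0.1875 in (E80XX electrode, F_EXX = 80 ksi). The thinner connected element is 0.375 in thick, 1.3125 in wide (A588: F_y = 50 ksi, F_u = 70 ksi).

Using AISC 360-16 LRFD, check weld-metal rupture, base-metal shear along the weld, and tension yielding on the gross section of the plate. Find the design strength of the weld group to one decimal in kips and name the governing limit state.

Weld metal: throat = 0.707×0.1875 = 0.13256 in, L = 2×3.1875 = 6.375 in. φR_n = 0.75 × 0.6 × 80 × 0.13256 × 6.375 = 30.4 kips.
Base metal shear (0.375 in plate): yield φR_n = 1.0×0.6×50×0.375×6.375 = 71.7 kips; rupture φR_n = 0.75×0.6×70×0.375×6.375 = 75.3 kips; take 71.7 kips (yield).
Tension yield (gross): A_g = 1.3125×0.375 = 0.49219 in². φR_n = 0.90 × 50 × 0.49219 = 22.1 kips.
Governing: min(30.4, 71.7, 22.1) = 22.1 kips → gross-section yield.

22.1 kips (gross-section yield governs)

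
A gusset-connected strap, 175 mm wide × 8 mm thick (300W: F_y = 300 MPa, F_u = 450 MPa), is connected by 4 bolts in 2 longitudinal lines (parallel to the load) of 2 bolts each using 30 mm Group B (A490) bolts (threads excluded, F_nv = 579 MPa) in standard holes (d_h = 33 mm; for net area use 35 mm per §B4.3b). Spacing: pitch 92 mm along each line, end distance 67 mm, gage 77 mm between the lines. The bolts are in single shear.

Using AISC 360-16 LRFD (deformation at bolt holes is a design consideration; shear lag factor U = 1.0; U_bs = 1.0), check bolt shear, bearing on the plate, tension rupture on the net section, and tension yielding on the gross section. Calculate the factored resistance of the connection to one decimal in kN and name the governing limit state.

283.5 kN (net-section rupture governs)

Bolt shear: A_b = π(30)²/4 = 706.86 mm². φR_n = 0.75 × 579 × 706.86 × 4 × 1 = 1227.8 kN.
Bearing (8 mm plate, F_u = 450 MPa): end bolts L_c = 67 − 33/2 = 50.5, R_n = min(1.2×50.5×8×450, 2.4×30×8×450) = 218.16 kN/bolt; interior L_c = 92 − 33 = 59, R_n = 254.88 kN/bolt. φR_n = 0.75 × (2×218.16 + 2×254.88) = 709.6 kN.
Tension rupture (net): A_n = (175 − 2×35)×8 = 840 mm² (U = 1.0, A_e = A_n). φR_n = 0.75 × 450 × 840 = 283.5 kN.
Tension yield (gross): A_g = 175×8 = 1400 mm². φR_n = 0.90 × 300 × 1400 = 378.0 kN.
Governing: min(1227.8, 709.6, 283.5, 378.0) = 283.5 kN → net-section rupture.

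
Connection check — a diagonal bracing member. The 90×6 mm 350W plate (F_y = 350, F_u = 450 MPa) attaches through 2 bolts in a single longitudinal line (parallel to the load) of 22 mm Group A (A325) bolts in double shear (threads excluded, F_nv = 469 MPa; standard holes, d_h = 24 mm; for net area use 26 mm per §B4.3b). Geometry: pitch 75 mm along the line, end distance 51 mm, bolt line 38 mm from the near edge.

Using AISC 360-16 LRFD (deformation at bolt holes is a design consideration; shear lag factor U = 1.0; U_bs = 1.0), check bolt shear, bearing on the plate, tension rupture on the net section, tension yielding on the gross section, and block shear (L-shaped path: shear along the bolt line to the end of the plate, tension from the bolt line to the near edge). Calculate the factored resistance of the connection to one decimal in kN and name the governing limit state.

129.6 kN (net-section rupture governs)

Bolt shear: A_b = π(22)²/4 = 380.13 mm². φR_n = 0.75 × 469 × 380.13 × 2 × 2 = 534.8 kN.
Bearing (6 mm plate, F_u = 450 MPa): end bolts L_c = 51 − 24/2 = 39, R_n = min(1.2×39×6×450, 2.4×22×6×450) = 126.36 kN/bolt; interior L_c = 75 − 24 = 51, R_n = 142.56 kN/bolt. φR_n = 0.75 × (1×126.36 + 1×142.56) = 201.7 kN.
Tension rupture (net): A_n = (90 − 1×26)×6 = 384 mm² (U = 1.0, A_e = A_n). φR_n = 0.75 × 450 × 384 = 129.6 kN.
Tension yield (gross): A_g = 90×6 = 540 mm². φR_n = 0.90 × 350 × 540 = 170.1 kN.
Block shear: shear path 1×[51+1×75] = 1×126 mm, A_gv = 756, A_nv = 1×(126 − 1.5×26)×6 = 522 mm²; tension to near edge: (38 − 0.5×26)×6 = 150 mm². R_n = min(0.6×450×522, 0.6×350×756) + 1.0×450×150 = min(140.94, 158.76) + 67.5 = 208.44 kN. φR_n = 0.75 × 208.44 = 156.3 kN.
Governing: min(534.8, 201.7, 129.6, 170.1, 156.3) = 129.6 kN → net-section rupture.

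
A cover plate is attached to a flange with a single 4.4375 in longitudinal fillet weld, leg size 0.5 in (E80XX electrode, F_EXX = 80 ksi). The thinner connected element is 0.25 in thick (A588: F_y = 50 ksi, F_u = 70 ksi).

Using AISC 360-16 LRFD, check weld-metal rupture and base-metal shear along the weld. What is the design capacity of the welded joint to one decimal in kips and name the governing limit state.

Weld metal: throat = 0.707×0.5 = 0.3535 in, L = 4.4375 in. φR_n = 0.75 × 0.6 × 80 × 0.3535 × 4.4375 = 56.5 kips.
Base metal shear (0.25 in plate): yield φR_n = 1.0×0.6×50×0.25×4.4375 = 33.3 kips; rupture φR_n = 0.75×0.6×70×0.25×4.4375 = 34.9 kips; take 33.3 kips (yield).
Governing: min(56.5, 33.3) = 33.3 kips → base-metal shear.

33.3 kips (base-metal shear governs)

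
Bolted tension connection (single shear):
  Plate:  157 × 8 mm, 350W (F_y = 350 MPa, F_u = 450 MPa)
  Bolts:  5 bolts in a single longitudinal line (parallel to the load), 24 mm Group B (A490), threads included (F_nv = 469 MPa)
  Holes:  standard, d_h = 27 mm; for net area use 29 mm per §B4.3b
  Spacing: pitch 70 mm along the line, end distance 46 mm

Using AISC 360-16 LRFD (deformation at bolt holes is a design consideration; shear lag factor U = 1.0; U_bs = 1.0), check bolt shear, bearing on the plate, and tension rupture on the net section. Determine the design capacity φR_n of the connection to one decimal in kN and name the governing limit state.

345.6 kN (net-section rupture governs)

Bolt shear: A_b = π(24)²/4 = 452.39 mm². φR_n = 0.75 × 469 × 452.39 × 5 × 1 = 795.6 kN.
Bearing (8 mm plate, F_u = 450 MPa): end bolts L_c = 46 − 27/2 = 32.5, R_n = min(1.2×32.5×8×450, 2.4×24×8×450) = 140.4 kN/bolt; interior L_c = 70 − 27 = 43, R_n = 185.76 kN/bolt. φR_n = 0.75 × (1×140.4 + 4×185.76) = 662.6 kN.
Tension rupture (net): A_n = (157 − 1×29)×8 = 1024 mm² (U = 1.0, A_e = A_n). φR_n = 0.75 × 450 × 1024 = 345.6 kN.
Governing: min(795.6, 662.6, 345.6) = 345.6 kN → net-section rupture.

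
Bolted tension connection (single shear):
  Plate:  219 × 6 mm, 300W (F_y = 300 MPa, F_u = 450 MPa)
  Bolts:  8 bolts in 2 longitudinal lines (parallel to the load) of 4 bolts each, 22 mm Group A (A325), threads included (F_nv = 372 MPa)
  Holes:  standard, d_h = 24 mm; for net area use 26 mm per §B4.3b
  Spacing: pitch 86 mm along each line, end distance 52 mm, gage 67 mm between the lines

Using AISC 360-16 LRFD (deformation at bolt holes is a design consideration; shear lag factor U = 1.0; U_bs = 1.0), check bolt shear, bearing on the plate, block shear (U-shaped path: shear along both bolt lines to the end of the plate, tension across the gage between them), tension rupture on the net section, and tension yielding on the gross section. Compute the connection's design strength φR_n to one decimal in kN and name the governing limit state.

Bolt shear: A_b = π(22)²/4 = 380.13 mm². φR_n = 0.75 × 372 × 380.13 × 8 × 1 = 848.5 kN.
Bearing (6 mm plate, F_u = 450 MPa): end bolts L_c = 52 − 24/2 = 40, R_n = min(1.2×40×6×450, 2.4×22×6×450) = 129.6 kN/bolt; interior L_c = 86 − 24 = 62, R_n = 142.56 kN/bolt. φR_n = 0.75 × (2×129.6 + 6×142.56) = 835.9 kN.
Block shear: shear path 2×[52+3×86] = 2×310 mm, A_gv = 3720, A_nv = 2×(310 − 3.5×26)×6 = 2628 mm²; tension across gage: (67 − 1×26)×6 = 246 mm². R_n = min(0.6×450×2628, 0.6×300×3720) + 1.0×450×246 = min(709.56, 669.6) + 110.7 = 780.3 kN. φR_n = 0.75 × 780.3 = 585.2 kN.
Tension rupture (net): A_n = (219 − 2×26)×6 = 1002 mm² (U = 1.0, A_e = A_n). φR_n = 0.75 × 450 × 1002 = 338.2 kN.
Tension yield (gross): A_g = 219×6 = 1314 mm². φR_n = 0.90 × 300 × 1314 = 354.8 kN.
Governing: min(848.5, 835.9, 585.2, 338.2, 354.8) = 338.2 kN → net-section rupture.

338.2 kN (net-section rupture governs)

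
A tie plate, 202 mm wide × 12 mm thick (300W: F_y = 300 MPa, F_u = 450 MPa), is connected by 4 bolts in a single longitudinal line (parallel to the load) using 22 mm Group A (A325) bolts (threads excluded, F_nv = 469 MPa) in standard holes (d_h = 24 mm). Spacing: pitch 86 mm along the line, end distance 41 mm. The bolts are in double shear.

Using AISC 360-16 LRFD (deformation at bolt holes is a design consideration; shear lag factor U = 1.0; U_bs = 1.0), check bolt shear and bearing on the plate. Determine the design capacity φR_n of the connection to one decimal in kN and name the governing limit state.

782.5 kN (bearing governs)

Bolt shear: A_b = π(22)²/4 = 380.13 mm². φR_n = 0.75 × 469 × 380.13 × 4 × 2 = 1069.7 kN.
Bearing (12 mm plate, F_u = 450 MPa): end bolts L_c = 41 − 24/2 = 29, R_n = min(1.2×29×12×450, 2.4×22×12×450) = 187.92 kN/bolt; interior L_c = 86 − 24 = 62, R_n = 285.12 kN/bolt. φR_n = 0.75 × (1×187.92 + 3×285.12) = 782.5 kN.
Governing: min(1069.7, 782.5) = 782.5 kN → bearing.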